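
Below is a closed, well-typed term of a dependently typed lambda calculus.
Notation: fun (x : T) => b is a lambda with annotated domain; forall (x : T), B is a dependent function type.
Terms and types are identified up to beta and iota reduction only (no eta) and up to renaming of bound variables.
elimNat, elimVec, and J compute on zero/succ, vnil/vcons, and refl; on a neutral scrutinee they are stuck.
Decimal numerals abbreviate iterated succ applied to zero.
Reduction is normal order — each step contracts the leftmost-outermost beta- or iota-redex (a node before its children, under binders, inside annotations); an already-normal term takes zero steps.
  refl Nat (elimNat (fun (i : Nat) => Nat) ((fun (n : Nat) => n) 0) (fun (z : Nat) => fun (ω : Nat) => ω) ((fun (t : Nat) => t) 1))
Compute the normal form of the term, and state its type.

reduced normal form:
  refl Nat 0
inferred type:
  Eq Nat 0 0
observation: the leftmost-outermost redex is a beta-redex, and normalization takes 6 steps.


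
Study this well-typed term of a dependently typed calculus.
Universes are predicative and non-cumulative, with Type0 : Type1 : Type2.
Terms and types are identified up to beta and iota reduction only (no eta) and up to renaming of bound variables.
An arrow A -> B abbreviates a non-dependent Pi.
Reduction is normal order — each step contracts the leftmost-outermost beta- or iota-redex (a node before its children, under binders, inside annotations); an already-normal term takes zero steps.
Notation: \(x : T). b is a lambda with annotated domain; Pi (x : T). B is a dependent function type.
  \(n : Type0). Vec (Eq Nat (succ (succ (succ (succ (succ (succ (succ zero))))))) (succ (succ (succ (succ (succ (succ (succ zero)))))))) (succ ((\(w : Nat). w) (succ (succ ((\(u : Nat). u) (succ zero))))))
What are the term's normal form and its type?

normal form:
  \(n : Type0). Vec (Eq Nat (succ (succ (succ (succ (succ (succ (succ zero))))))) (succ (succ (succ (succ (succ (succ (succ zero)))))))) (succ (succ (succ (succ zero))))
type:
  Type0 -> Type0
observation: the leftmost-outermost redex is a beta-redex, and normalization takes 2 steps.


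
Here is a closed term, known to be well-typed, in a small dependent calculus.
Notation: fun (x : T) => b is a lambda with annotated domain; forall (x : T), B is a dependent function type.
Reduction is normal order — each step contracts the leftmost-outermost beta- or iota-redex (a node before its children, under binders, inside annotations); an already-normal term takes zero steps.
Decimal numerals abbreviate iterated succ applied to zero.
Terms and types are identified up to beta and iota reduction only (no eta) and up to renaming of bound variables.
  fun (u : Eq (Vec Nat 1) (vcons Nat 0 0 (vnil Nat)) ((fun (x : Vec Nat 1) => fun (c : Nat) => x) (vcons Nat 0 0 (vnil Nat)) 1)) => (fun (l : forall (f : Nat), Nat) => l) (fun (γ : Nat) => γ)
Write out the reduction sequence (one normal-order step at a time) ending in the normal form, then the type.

normal-order reduction:
  fun (u : Eq (Vec Nat 1) (vcons Nat 0 0 (vnil Nat)) ((fun (x : Vec Nat 1) => fun (c : Nat) => x) (vcons Nat 0 0 (vnil Nat)) 1)) => (fun (l : forall (f : Nat), Nat) => l) (fun (γ : Nat) => γ)
  ~> fun (u : Eq (Vec Nat 1) (vcons Nat 0 0 (vnil Nat)) ((fun (x : Nat) => vcons Nat 0 0 (vnil Nat)) 1)) => (fun (c : forall (l : Nat), Nat) => c) (fun (f : Nat) => f)
  ~> fun (u : Eq (Vec Nat 1) (vcons Nat 0 0 (vnil Nat)) (vcons Nat 0 0 (vnil Nat))) => (fun (x : forall (c : Nat), Nat) => x) (fun (l : Nat) => l)
  ~> fun (u : Eq (Vec Nat 1) (vcons Nat 0 0 (vnil Nat)) (vcons Nat 0 0 (vnil Nat))) => fun (x : Nat) => x
the term's type:
  forall (u : Eq (Vec Nat 1) (vcons Nat 0 0 (vnil Nat)) (vcons Nat 0 0 (vnil Nat))), forall (x : Nat), Nat


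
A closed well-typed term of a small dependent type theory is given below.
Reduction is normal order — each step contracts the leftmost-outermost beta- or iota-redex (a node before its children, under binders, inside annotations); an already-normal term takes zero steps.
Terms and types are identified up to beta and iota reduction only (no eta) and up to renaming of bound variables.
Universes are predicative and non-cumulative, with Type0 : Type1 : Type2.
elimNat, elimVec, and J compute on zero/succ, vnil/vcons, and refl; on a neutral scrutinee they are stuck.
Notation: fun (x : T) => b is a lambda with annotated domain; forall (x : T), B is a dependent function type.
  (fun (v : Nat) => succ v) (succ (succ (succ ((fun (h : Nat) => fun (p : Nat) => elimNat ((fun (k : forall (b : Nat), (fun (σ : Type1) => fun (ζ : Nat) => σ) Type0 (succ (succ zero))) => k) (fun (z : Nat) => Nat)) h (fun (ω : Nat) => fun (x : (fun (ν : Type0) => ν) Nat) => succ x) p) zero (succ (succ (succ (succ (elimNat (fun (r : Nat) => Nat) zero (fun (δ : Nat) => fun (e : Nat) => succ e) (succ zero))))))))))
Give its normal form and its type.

normal form:
  succ (succ (succ (succ (succ (succ (succ (succ (succ zero))))))))
type:
  Nat
observation: normalization takes exactly 25 steps under the normal-order strategy.


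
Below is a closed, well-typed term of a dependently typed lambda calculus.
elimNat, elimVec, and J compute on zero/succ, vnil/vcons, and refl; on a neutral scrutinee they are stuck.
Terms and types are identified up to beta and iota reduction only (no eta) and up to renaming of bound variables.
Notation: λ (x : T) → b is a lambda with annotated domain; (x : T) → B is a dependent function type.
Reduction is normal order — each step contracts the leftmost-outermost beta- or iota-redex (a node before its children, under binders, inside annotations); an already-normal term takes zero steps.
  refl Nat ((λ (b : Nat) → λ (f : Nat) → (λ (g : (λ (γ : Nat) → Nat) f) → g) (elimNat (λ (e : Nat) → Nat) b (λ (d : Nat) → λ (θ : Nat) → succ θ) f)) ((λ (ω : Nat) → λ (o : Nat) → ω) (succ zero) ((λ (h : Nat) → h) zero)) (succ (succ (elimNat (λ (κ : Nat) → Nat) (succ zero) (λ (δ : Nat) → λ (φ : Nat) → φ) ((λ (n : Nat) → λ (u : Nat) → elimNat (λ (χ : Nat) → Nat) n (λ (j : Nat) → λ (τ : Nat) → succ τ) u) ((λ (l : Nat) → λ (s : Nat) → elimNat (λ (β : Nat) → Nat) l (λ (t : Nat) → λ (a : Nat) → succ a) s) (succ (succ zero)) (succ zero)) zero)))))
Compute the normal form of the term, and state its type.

resulting normal form:
  refl Nat (succ (succ (succ (succ zero))))
inferred type:
  Eq Nat (succ (succ (succ (succ zero)))) (succ (succ (succ (succ zero))))


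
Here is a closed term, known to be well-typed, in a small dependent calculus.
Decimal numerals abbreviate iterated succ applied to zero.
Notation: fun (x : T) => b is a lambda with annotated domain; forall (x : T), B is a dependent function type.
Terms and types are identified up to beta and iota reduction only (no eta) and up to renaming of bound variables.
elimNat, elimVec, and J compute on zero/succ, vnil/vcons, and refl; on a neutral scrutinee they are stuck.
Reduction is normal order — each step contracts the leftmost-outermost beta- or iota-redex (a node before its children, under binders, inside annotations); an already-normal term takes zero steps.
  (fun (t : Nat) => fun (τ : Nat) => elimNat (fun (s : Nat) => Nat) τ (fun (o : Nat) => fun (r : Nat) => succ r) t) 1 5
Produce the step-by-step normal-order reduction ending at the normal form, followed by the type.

normal-order reduction sequence:
  (fun (t : Nat) => fun (τ : Nat) => elimNat (fun (s : Nat) => Nat) τ (fun (o : Nat) => fun (r : Nat) => succ r) t) 1 5
  ~> (fun (t : Nat) => elimNat (fun (τ : Nat) => Nat) t (fun (s : Nat) => fun (o : Nat) => succ o) 1) 5
  ~> elimNat (fun (t : Nat) => Nat) 5 (fun (τ : Nat) => fun (s : Nat) => succ s) 1
  ~> (fun (t : Nat) => fun (τ : Nat) => succ τ) 0 (elimNat (fun (s : Nat) => Nat) 5 (fun (o : Nat) => fun (r : Nat) => succ r) 0)
  ~> (fun (t : Nat) => succ t) (elimNat (fun (τ : Nat) => Nat) 5 (fun (s : Nat) => fun (o : Nat) => succ o) 0)
  ~> succ (elimNat (fun (t : Nat) => Nat) 5 (fun (τ : Nat) => fun (s : Nat) => succ s) 0)
  ~> 6
the term's type:
  Nat


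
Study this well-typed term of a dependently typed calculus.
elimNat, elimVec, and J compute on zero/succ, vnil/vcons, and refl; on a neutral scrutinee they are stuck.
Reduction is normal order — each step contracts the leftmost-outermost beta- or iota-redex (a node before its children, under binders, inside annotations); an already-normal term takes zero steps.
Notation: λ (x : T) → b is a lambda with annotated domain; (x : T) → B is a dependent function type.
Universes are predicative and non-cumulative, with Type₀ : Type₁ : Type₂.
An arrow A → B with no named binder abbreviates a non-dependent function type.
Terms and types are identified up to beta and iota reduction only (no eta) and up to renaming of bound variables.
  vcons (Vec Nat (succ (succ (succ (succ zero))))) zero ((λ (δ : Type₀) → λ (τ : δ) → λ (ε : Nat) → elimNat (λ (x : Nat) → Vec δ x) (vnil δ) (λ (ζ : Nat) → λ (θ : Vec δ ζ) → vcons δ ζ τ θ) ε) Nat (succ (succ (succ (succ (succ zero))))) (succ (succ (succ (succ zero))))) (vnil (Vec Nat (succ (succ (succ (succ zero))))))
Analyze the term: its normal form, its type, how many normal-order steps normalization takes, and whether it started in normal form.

resulting normal form:
  vcons (Vec Nat (succ (succ (succ (succ zero))))) zero (vcons Nat (succ (succ (succ zero))) (succ (succ (succ (succ (succ zero))))) (vcons Nat (succ (succ zero)) (succ (succ (succ (succ (succ zero))))) (vcons Nat (succ zero) (succ (succ (succ (succ (succ zero))))) (vcons Nat zero (succ (succ (succ (succ (succ zero))))) (vnil Nat))))) (vnil (Vec Nat (succ (succ (succ (succ zero))))))
type:
  Vec (Vec Nat (succ (succ (succ (succ zero))))) (succ zero)
reduction steps (normal order): 16
started in normal form: no
first contracted redex: a beta-redex


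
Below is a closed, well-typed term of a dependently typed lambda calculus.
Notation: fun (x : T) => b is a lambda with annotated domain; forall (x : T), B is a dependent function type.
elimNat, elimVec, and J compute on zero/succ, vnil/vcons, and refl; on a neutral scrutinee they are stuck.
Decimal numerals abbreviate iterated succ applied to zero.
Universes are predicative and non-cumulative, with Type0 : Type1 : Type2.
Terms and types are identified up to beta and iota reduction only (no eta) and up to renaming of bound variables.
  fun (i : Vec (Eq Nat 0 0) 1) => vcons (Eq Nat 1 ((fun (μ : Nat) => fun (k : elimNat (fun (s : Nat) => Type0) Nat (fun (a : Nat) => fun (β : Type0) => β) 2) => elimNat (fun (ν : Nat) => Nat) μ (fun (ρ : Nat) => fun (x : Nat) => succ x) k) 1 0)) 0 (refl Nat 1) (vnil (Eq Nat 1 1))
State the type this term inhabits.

type:
  forall (i : Vec (Eq Nat 0 0) 1), Vec (Eq Nat 1 1) 1


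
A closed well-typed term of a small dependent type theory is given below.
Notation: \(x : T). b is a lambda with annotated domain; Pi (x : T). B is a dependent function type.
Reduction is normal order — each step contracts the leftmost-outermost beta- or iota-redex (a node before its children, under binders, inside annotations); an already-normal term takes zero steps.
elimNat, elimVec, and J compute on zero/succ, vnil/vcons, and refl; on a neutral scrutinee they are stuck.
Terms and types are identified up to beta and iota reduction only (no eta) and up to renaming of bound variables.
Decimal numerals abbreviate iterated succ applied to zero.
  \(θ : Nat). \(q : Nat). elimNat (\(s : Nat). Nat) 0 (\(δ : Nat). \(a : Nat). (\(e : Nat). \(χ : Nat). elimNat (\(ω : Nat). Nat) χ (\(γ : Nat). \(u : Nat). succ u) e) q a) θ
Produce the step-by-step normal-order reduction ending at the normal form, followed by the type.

normal-order reduction:
  \(θ : Nat). \(q : Nat). elimNat (\(s : Nat). Nat) 0 (\(δ : Nat). \(a : Nat). (\(e : Nat). \(χ : Nat). elimNat (\(ω : Nat). Nat) χ (\(γ : Nat). \(u : Nat). succ u) e) q a) θ
  ~> \(θ : Nat). \(q : Nat). elimNat (\(s : Nat). Nat) 0 (\(δ : Nat). \(a : Nat). (\(e : Nat). elimNat (\(χ : Nat). Nat) e (\(ω : Nat). \(γ : Nat). succ γ) q) a) θ
  ~> \(θ : Nat). \(q : Nat). elimNat (\(s : Nat). Nat) 0 (\(δ : Nat). \(a : Nat). elimNat (\(e : Nat). Nat) a (\(χ : Nat). \(ω : Nat). succ ω) q) θ
the term's type:
  Pi (θ : Nat). Pi (q : Nat). Nat


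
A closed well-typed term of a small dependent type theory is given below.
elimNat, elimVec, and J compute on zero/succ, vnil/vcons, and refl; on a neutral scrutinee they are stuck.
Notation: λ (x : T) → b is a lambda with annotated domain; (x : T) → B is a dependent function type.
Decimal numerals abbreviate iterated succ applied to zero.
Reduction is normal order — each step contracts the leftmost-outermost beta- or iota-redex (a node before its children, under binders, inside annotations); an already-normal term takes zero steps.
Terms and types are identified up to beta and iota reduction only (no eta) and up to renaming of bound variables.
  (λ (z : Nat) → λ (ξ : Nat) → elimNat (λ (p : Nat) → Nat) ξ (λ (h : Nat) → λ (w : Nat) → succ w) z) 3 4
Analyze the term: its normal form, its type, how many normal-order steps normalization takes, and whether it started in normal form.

resulting normal form:
  7
type:
  Nat
normal-order step count: 12
already normal: no
first contracted redex: a beta-redex


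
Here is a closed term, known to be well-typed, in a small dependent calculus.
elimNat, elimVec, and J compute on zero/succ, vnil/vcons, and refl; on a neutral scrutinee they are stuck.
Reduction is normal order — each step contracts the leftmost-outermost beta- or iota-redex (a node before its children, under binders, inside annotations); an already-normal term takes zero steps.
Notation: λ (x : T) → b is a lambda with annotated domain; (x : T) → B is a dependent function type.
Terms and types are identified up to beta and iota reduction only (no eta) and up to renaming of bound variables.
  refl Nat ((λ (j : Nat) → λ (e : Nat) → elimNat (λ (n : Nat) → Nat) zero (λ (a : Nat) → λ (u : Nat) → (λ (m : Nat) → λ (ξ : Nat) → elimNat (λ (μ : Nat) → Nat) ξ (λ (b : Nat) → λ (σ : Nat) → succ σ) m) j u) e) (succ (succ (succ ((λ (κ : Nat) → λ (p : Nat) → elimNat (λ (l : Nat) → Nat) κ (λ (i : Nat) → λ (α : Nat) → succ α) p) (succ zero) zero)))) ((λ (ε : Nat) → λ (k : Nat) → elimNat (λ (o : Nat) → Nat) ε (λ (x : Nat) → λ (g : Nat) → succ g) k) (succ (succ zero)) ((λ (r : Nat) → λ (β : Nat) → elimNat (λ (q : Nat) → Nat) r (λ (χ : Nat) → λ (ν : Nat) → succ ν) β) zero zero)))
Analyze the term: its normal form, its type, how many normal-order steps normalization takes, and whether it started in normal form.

reduced normal form:
  refl Nat (succ (succ (succ (succ (succ (succ (succ (succ zero))))))))
the term's type:
  Eq Nat (succ (succ (succ (succ (succ (succ (succ (succ zero)))))))) (succ (succ (succ (succ (succ (succ (succ (succ zero))))))))
steps to reach normal form (normal order): 33
started in normal form: no
first contracted redex: a beta-redex


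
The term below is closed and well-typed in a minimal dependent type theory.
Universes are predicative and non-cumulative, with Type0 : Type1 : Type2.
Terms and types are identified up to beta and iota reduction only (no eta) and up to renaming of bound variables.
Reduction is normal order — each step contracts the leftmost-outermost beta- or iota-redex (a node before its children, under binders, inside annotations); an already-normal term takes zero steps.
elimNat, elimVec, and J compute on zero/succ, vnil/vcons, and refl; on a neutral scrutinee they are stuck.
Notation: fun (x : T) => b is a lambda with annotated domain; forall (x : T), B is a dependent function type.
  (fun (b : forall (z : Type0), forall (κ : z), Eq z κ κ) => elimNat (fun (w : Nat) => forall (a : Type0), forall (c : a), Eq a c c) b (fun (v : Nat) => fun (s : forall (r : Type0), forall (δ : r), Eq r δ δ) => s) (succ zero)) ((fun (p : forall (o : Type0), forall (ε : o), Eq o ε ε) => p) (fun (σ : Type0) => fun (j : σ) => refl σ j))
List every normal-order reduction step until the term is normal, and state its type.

reduction (normal order):
  (fun (b : forall (z : Type0), forall (κ : z), Eq z κ κ) => elimNat (fun (w : Nat) => forall (a : Type0), forall (c : a), Eq a c c) b (fun (v : Nat) => fun (s : forall (r : Type0), forall (δ : r), Eq r δ δ) => s) (succ zero)) ((fun (p : forall (o : Type0), forall (ε : o), Eq o ε ε) => p) (fun (σ : Type0) => fun (j : σ) => refl σ j))
  ~> elimNat (fun (b : Nat) => forall (z : Type0), forall (κ : z), Eq z κ κ) ((fun (w : forall (a : Type0), forall (c : a), Eq a c c) => w) (fun (v : Type0) => fun (s : v) => refl v s)) (fun (r : Nat) => fun (δ : forall (p : Type0), forall (o : p), Eq p o o) => δ) (succ zero)
  ~> (fun (b : Nat) => fun (z : forall (κ : Type0), forall (w : κ), Eq κ w w) => z) zero (elimNat (fun (a : Nat) => forall (c : Type0), forall (v : c), Eq c v v) ((fun (s : forall (r : Type0), forall (δ : r), Eq r δ δ) => s) (fun (p : Type0) => fun (o : p) => refl p o)) (fun (ε : Nat) => fun (σ : forall (j : Type0), forall (ν : j), Eq j ν ν) => σ) zero)
  ~> (fun (b : forall (z : Type0), forall (κ : z), Eq z κ κ) => b) (elimNat (fun (w : Nat) => forall (a : Type0), forall (c : a), Eq a c c) ((fun (v : forall (s : Type0), forall (r : s), Eq s r r) => v) (fun (δ : Type0) => fun (p : δ) => refl δ p)) (fun (o : Nat) => fun (ε : forall (σ : Type0), forall (j : σ), Eq σ j j) => ε) zero)
  ~> elimNat (fun (b : Nat) => forall (z : Type0), forall (κ : z), Eq z κ κ) ((fun (w : forall (a : Type0), forall (c : a), Eq a c c) => w) (fun (v : Type0) => fun (s : v) => refl v s)) (fun (r : Nat) => fun (δ : forall (p : Type0), forall (o : p), Eq p o o) => δ) zero
  ~> (fun (b : forall (z : Type0), forall (κ : z), Eq z κ κ) => b) (fun (w : Type0) => fun (a : w) => refl w a)
  ~> fun (b : Type0) => fun (z : b) => refl b z
inferred type:
  forall (b : Type0), forall (z : b), Eq b z z


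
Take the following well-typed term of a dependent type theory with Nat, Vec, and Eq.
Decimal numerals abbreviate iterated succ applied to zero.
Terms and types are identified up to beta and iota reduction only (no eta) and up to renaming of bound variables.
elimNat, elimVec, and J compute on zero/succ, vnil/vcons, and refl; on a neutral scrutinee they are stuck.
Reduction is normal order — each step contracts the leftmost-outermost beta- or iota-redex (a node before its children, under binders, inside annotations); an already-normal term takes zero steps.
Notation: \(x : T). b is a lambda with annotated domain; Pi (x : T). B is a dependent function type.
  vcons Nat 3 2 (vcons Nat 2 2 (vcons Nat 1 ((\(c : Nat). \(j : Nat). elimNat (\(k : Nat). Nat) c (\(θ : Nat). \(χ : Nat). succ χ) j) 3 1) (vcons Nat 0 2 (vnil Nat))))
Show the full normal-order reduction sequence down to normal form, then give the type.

normal-order reduction sequence:
  vcons Nat 3 2 (vcons Nat 2 2 (vcons Nat 1 ((\(c : Nat). \(j : Nat). elimNat (\(k : Nat). Nat) c (\(θ : Nat). \(χ : Nat). succ χ) j) 3 1) (vcons Nat 0 2 (vnil Nat))))
  ~> vcons Nat 3 2 (vcons Nat 2 2 (vcons Nat 1 ((\(c : Nat). elimNat (\(j : Nat). Nat) 3 (\(k : Nat). \(θ : Nat). succ θ) c) 1) (vcons Nat 0 2 (vnil Nat))))
  ~> vcons Nat 3 2 (vcons Nat 2 2 (vcons Nat 1 (elimNat (\(c : Nat). Nat) 3 (\(j : Nat). \(k : Nat). succ k) 1) (vcons Nat 0 2 (vnil Nat))))
  ~> vcons Nat 3 2 (vcons Nat 2 2 (vcons Nat 1 ((\(c : Nat). \(j : Nat). succ j) 0 (elimNat (\(k : Nat). Nat) 3 (\(θ : Nat). \(χ : Nat). succ χ) 0)) (vcons Nat 0 2 (vnil Nat))))
  ~> vcons Nat 3 2 (vcons Nat 2 2 (vcons Nat 1 ((\(c : Nat). succ c) (elimNat (\(j : Nat). Nat) 3 (\(k : Nat). \(θ : Nat). succ θ) 0)) (vcons Nat 0 2 (vnil Nat))))
  ~> vcons Nat 3 2 (vcons Nat 2 2 (vcons Nat 1 (succ (elimNat (\(c : Nat). Nat) 3 (\(j : Nat). \(k : Nat). succ k) 0)) (vcons Nat 0 2 (vnil Nat))))
  ~> vcons Nat 3 2 (vcons Nat 2 2 (vcons Nat 1 4 (vcons Nat 0 2 (vnil Nat))))
type:
  Vec Nat 4


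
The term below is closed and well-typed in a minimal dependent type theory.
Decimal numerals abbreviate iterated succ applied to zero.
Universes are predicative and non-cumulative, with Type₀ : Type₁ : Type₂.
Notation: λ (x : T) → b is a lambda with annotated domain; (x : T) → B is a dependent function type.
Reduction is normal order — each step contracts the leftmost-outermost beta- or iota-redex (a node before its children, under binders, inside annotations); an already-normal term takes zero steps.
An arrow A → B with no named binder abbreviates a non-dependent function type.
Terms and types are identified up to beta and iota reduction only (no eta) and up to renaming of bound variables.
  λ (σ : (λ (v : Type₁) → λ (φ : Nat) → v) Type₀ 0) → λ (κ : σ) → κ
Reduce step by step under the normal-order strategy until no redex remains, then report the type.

reduction (normal order):
  λ (σ : (λ (v : Type₁) → λ (φ : Nat) → v) Type₀ 0) → λ (κ : σ) → κ
  ~> λ (σ : (λ (v : Nat) → Type₀) 0) → λ (φ : σ) → φ
  ~> λ (σ : Type₀) → λ (v : σ) → v
the term's type:
  (σ : Type₀) → σ → σ


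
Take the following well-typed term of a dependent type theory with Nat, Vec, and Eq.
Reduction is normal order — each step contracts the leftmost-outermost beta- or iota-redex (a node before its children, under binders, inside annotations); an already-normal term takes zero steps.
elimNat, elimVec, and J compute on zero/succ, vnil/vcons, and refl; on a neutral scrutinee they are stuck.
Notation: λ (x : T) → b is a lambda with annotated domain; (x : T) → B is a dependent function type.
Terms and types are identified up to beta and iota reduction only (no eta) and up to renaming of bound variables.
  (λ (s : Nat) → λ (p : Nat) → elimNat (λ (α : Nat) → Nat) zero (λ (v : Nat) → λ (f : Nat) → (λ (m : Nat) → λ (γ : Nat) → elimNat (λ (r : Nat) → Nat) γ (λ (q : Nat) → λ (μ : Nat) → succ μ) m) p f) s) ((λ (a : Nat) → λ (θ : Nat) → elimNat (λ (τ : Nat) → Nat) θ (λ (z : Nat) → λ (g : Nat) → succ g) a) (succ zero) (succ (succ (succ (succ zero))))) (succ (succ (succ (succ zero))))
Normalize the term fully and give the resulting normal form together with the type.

resulting normal form:
  succ (succ (succ (succ (succ (succ (succ (succ (succ (succ (succ (succ (succ (succ (succ (succ (succ (succ (succ (succ zero)))))))))))))))))))
type:
  Nat


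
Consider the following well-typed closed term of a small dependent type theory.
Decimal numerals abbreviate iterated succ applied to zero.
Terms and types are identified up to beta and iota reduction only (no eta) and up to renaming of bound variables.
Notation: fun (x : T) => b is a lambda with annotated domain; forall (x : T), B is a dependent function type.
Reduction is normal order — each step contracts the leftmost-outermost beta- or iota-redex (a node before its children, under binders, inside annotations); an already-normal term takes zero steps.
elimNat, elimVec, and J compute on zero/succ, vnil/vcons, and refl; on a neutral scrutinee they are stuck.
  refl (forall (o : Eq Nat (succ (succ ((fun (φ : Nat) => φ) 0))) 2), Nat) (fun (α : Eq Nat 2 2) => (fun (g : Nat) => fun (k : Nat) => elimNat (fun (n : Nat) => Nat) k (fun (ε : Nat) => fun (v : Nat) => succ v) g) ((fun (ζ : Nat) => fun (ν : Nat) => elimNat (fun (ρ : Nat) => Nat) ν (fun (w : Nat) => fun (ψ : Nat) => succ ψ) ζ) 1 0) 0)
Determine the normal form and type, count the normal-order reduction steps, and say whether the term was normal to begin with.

resulting normal form:
  refl (forall (o : Eq Nat 2 2), Nat) (fun (φ : Eq Nat 2 2) => 1)
inferred type:
  Eq (forall (o : Eq Nat 2 2), Nat) (fun (φ : Eq Nat 2 2) => 1) (fun (α : Eq Nat 2 2) => 1)
reduction steps (normal order): 13
term was already normal: no
first redex: a beta-redex


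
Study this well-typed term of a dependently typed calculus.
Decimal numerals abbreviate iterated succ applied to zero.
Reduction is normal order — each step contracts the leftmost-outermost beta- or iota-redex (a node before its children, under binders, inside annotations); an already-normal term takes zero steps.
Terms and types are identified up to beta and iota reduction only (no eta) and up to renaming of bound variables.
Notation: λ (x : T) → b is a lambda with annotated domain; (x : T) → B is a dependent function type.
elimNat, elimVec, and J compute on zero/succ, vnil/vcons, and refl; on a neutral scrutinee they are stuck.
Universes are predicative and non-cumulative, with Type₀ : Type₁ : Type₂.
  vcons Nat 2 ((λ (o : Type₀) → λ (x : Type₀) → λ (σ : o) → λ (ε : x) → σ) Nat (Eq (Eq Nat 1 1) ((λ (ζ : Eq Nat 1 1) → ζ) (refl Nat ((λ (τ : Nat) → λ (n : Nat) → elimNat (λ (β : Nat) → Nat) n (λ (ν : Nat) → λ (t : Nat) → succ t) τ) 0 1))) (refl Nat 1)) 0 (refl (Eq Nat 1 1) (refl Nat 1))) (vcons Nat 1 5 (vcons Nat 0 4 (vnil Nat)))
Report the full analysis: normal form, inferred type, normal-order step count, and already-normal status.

reduced normal form:
  vcons Nat 2 0 (vcons Nat 1 5 (vcons Nat 0 4 (vnil Nat)))
type:
  Vec Nat 3
normal-order step count: 4
already normal: no
first contracted redex: a beta-redex


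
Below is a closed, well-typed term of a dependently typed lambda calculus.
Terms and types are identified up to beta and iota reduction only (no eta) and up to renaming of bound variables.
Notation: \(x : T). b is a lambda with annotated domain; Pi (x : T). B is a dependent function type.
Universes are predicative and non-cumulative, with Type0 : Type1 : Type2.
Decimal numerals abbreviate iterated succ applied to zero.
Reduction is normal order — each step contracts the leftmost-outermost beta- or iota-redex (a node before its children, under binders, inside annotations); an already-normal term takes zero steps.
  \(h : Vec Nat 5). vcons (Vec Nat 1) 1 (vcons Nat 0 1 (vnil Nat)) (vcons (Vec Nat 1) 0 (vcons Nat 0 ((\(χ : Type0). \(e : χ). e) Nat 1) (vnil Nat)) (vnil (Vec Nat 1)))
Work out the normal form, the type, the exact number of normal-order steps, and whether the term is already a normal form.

resulting normal form:
  \(h : Vec Nat 5). vcons (Vec Nat 1) 1 (vcons Nat 0 1 (vnil Nat)) (vcons (Vec Nat 1) 0 (vcons Nat 0 1 (vnil Nat)) (vnil (Vec Nat 1)))
inferred type:
  Pi (h : Vec Nat 5). Vec (Vec Nat 1) 2
reduction steps (normal order): 2
already normal: no
first contracted redex: a beta-redex


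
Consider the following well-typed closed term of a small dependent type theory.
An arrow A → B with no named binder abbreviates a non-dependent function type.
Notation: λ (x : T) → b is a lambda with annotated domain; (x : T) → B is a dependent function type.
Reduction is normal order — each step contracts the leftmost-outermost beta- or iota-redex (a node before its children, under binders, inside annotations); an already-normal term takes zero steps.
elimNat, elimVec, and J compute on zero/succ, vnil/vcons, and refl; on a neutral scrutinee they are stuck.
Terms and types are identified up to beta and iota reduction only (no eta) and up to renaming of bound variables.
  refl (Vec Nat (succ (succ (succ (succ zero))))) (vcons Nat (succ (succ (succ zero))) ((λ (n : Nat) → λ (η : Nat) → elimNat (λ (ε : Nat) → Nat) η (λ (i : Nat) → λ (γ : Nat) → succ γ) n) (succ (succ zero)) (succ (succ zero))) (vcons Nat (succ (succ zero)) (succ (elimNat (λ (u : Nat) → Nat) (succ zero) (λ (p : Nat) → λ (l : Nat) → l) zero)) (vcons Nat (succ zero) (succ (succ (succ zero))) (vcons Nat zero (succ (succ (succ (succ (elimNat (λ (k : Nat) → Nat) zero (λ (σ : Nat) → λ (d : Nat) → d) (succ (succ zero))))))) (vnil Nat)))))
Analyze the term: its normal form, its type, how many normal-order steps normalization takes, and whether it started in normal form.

reduced normal form:
  refl (Vec Nat (succ (succ (succ (succ zero))))) (vcons Nat (succ (succ (succ zero))) (succ (succ (succ (succ zero)))) (vcons Nat (succ (succ zero)) (succ (succ zero)) (vcons Nat (succ zero) (succ (succ (succ zero))) (vcons Nat zero (succ (succ (succ (succ zero)))) (vnil Nat)))))
type:
  Eq (Vec Nat (succ (succ (succ (succ zero))))) (vcons Nat (succ (succ (succ zero))) (succ (succ (succ (succ zero)))) (vcons Nat (succ (succ zero)) (succ (succ zero)) (vcons Nat (succ zero) (succ (succ (succ zero))) (vcons Nat zero (succ (succ (succ (succ zero)))) (vnil Nat))))) (vcons Nat (succ (succ (succ zero))) (succ (succ (succ (succ zero)))) (vcons Nat (succ (succ zero)) (succ (succ zero)) (vcons Nat (succ zero) (succ (succ (succ zero))) (vcons Nat zero (succ (succ (succ (succ zero)))) (vnil Nat)))))
steps to reach normal form (normal order): 17
term was already normal: no
first contracted redex: a beta-redex


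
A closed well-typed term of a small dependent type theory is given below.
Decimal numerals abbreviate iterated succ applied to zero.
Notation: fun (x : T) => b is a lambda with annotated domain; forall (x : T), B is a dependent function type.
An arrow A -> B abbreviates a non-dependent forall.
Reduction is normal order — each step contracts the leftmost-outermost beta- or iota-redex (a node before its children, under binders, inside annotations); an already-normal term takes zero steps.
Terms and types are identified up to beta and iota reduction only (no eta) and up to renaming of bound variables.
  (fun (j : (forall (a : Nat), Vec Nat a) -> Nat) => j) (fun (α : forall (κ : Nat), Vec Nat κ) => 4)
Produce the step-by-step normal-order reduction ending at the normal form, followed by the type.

normal-order reduction sequence:
  (fun (j : (forall (a : Nat), Vec Nat a) -> Nat) => j) (fun (α : forall (κ : Nat), Vec Nat κ) => 4)
  ~> fun (j : forall (a : Nat), Vec Nat a) => 4
inferred type:
  (forall (j : Nat), Vec Nat j) -> Nat


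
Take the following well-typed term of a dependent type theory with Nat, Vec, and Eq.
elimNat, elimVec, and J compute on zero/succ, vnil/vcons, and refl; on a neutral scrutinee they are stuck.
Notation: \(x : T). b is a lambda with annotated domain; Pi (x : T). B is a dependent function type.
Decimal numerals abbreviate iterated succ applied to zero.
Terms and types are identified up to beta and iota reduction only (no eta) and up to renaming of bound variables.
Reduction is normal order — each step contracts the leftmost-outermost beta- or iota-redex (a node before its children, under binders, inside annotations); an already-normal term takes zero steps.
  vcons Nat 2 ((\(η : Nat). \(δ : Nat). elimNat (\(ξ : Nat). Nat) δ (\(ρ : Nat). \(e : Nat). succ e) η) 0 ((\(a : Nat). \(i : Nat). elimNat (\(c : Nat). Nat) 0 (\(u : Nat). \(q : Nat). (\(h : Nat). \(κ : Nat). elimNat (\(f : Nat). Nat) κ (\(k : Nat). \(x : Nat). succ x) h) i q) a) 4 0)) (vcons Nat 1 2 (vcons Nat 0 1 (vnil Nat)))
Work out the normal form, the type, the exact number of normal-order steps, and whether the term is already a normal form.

normal form:
  vcons Nat 2 0 (vcons Nat 1 2 (vcons Nat 0 1 (vnil Nat)))
inferred type:
  Vec Nat 3
normal-order step count: 30
started in normal form: no
first contracted redex: a beta-redex


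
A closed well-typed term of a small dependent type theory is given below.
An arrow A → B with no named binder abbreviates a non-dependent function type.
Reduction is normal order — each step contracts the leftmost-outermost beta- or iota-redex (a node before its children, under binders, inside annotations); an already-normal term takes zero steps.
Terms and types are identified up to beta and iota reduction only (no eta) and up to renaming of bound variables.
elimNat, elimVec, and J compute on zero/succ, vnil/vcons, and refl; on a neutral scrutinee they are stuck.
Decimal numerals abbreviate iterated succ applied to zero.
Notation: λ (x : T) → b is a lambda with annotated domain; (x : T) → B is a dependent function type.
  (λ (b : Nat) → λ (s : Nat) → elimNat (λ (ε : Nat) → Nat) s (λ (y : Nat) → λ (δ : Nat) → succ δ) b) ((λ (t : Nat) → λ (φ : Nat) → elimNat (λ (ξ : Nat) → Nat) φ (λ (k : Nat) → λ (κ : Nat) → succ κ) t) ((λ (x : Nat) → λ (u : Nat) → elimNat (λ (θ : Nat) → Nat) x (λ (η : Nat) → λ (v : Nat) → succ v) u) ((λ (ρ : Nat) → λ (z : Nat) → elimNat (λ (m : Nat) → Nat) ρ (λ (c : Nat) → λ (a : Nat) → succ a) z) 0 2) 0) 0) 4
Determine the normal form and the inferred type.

resulting normal form:
  6
the term's type:
  Nat


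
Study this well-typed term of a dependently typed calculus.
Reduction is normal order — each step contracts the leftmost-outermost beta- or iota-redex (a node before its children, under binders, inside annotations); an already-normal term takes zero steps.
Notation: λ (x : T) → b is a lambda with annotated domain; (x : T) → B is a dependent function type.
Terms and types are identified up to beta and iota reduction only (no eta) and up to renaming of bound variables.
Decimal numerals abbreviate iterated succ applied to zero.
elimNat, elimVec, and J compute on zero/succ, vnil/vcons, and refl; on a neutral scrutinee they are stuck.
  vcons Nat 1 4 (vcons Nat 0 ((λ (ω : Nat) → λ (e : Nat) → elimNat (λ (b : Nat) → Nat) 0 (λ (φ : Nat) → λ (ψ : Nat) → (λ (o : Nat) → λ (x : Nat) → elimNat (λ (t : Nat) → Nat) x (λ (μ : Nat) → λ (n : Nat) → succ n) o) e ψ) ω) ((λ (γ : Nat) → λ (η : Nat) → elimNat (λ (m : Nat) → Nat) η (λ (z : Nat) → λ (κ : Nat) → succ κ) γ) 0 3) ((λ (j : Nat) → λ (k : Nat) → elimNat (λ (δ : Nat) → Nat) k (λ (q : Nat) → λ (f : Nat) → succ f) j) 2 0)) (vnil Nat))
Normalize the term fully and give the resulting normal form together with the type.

normal form:
  vcons Nat 1 4 (vcons Nat 0 6 (vnil Nat))
the term's type:
  Vec Nat 2
observation: the first redex contracted is a beta-redex; the normal form is reached in 33 normal-order steps.


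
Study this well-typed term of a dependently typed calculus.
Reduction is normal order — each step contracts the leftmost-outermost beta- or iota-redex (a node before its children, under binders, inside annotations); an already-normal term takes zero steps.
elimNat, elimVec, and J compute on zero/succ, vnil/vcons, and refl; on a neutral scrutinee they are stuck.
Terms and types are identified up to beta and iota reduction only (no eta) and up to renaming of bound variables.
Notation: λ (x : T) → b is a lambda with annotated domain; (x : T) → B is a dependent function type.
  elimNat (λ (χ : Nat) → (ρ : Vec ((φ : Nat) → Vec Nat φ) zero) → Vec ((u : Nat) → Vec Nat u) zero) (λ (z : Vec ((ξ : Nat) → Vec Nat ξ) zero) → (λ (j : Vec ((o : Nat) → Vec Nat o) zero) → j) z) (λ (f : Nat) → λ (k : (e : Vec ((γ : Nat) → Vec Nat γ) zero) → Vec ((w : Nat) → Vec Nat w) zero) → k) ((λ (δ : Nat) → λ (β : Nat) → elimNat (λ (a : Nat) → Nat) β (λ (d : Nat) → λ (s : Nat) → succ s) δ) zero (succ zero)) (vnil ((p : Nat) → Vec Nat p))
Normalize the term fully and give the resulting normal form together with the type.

resulting normal form:
  vnil ((χ : Nat) → Vec Nat χ)
the term's type:
  Vec ((χ : Nat) → Vec Nat χ) zero
observation: the first redex contracted is a beta-redex; the normal form is reached in 9 normal-order steps.


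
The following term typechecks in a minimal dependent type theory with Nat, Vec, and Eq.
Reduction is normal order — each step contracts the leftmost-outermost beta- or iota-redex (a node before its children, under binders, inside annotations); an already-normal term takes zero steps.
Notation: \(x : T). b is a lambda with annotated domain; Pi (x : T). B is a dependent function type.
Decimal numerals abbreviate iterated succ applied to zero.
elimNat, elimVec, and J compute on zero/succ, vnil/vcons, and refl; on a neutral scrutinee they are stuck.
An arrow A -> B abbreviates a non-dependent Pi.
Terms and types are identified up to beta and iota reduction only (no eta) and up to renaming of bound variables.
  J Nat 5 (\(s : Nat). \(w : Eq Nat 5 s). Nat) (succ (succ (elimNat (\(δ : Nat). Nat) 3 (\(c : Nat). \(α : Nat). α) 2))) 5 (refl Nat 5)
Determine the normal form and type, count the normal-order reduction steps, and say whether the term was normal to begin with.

normal form:
  5
the term's type:
  Nat
reduction steps (normal order): 8
already normal: no
first redex: a J iota-redex


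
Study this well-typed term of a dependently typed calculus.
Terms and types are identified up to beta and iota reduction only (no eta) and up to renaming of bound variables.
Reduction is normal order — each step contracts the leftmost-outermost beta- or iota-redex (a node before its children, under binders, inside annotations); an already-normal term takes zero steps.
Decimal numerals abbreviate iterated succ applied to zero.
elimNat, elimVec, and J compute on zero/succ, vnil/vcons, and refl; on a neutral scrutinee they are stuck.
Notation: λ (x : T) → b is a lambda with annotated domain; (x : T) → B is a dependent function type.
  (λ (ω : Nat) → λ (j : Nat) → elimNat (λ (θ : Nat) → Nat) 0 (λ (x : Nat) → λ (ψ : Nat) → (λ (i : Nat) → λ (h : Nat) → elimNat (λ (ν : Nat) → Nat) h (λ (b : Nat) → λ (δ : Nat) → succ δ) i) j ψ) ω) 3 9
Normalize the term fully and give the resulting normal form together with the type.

resulting normal form:
  27
inferred type:
  Nat
observation: the leftmost-outermost redex is a beta-redex, and normalization takes 102 steps.


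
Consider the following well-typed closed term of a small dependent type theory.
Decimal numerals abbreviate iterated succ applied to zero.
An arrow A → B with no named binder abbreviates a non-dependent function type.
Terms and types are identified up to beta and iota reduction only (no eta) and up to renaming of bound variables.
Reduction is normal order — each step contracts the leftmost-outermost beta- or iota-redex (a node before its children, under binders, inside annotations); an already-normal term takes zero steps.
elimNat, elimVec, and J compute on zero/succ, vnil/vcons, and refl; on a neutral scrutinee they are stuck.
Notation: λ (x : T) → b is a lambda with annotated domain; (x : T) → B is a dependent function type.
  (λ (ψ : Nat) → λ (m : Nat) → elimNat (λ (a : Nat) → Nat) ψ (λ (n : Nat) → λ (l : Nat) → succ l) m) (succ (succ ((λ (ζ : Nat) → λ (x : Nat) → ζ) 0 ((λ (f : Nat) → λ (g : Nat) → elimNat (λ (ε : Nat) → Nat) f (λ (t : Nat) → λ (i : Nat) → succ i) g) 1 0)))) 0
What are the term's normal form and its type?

reduced normal form:
  2
type:
  Nat


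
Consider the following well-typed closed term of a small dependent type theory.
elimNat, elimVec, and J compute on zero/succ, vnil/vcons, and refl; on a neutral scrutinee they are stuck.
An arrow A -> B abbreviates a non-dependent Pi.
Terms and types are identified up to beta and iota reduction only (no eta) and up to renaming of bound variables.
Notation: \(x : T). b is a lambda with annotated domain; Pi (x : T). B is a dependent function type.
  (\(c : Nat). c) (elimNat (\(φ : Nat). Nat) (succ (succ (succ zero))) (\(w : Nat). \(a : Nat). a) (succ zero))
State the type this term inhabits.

type:
  Nat


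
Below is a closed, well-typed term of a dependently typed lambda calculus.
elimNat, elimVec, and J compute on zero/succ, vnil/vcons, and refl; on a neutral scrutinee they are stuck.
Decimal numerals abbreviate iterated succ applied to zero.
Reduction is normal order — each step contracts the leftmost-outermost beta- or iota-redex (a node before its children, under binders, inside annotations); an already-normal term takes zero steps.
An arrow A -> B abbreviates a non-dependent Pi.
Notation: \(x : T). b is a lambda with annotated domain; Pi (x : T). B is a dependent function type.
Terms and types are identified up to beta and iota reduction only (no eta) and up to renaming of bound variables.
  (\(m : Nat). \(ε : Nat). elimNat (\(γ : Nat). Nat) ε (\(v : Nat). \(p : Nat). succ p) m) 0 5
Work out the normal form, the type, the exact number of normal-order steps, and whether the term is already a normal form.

reduced normal form:
  5
inferred type:
  Nat
normal-order step count: 3
already normal: no
first redex: a beta-redex
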